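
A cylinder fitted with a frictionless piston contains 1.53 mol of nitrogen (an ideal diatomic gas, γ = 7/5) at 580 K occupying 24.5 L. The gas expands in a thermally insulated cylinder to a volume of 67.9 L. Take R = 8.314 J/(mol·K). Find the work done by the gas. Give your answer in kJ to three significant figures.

Adiabatic: TV^(γ−1) = const with γ = 7/5.
T₂ = T₁ (V₁/V₂)^(γ−1) = 580 × (24.5/67.9)^0.4 = 580 × 0.6651 = 385.8 K.
W_by = nCᵥ(T₁ − T₂) = (1.53)(20.79)(580 − 385.8) = 6176 J.

W ≈ 6.18 kJ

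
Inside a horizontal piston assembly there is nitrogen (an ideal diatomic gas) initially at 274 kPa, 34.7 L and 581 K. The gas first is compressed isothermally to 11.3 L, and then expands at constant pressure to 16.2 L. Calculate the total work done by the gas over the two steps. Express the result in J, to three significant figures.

Step 1 (isothermal): W = P₁V₁ ln(V₂/V₁) = (9508) ln(11.3/34.7) = -10667 J.
After step 1: P = 841.4 kPa, V = 11.3 L, T = 581 K.
Step 2 (isobaric): W = PΔV = (841.4 kPa)(16.2 − 11.3 L) = 4123 J.
W_total = -10667 + 4123 = -6544 J.

W_total ≈ -6540 J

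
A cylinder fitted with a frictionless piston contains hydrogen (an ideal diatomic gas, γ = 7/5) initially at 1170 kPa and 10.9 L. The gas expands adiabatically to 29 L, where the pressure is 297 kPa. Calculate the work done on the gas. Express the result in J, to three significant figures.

Adiabatic: W = (P₁V₁ − P₂V₂)/(γ − 1) with γ = 7/5.
P₁V₁ = 12753 J, P₂V₂ = 8613 J.
W = (12753 − 8613) / 0.4 = 10350 J.
Work on gas = −W_by = -10350 J.

W ≈ -10400 J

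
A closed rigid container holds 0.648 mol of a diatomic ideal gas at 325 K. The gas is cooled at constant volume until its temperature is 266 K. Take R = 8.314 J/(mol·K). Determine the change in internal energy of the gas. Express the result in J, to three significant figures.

Constant volume ⇒ W = 0, so Q = ΔU = nCᵥΔT with Cᵥ = 5R/2 = 20.79 J/(mol·K).
ΔU = (0.648)(20.79)(266 − 325) = -794.7 J.

ΔU ≈ -795 J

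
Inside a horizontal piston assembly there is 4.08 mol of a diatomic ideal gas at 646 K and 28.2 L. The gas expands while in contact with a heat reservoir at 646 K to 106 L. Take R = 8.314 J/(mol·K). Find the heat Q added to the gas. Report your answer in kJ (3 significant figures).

Q ≈ 29.0 kJ

Isothermal ⇒ ΔU = 0, so Q = W = nRT ln(V₂/V₁).
Q = (4.08)(8.314)(646) ln(106/28.2) = 21913 × 1.324 = 29015 J.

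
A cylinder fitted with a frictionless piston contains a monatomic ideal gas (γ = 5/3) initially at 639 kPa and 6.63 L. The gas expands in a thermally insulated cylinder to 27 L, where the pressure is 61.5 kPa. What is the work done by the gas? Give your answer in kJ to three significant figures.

W ≈ 3.86 kJ

Adiabatic: W = (P₁V₁ − P₂V₂)/(γ − 1) with γ = 5/3.
P₁V₁ = 4237 J, P₂V₂ = 1660 J.
W = (4237 − 1660) / 0.6667 = 3864 J.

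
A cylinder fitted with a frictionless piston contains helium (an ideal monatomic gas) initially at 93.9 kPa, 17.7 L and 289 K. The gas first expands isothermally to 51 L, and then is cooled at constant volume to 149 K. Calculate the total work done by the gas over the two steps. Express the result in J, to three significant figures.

W_total ≈ 1760 J

Step 1 (isothermal): W = P₁V₁ ln(V₂/V₁) = (1662) ln(51/17.7) = 1759 J.
Step 2 (isochoric): W = 0 (constant volume).
W_total = 1759 + 0 = 1759 J.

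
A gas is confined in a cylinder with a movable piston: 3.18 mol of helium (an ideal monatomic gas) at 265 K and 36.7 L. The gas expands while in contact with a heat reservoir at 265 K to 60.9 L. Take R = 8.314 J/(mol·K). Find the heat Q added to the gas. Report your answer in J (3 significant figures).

Q ≈ 3550 J

Isothermal ⇒ ΔU = 0, so Q = W = nRT ln(V₂/V₁).
Q = (3.18)(8.314)(265) ln(60.9/36.7) = 7006 × 0.5065 = 3548 J.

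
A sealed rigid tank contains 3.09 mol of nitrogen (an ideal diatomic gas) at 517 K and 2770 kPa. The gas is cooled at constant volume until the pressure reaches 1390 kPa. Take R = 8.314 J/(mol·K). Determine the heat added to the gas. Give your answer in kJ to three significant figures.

Constant volume ⇒ W = 0, so Q = ΔU = nCᵥΔT with Cᵥ = 5R/2 = 20.79 J/(mol·K).
At constant V, T₂/T₁ = P₂/P₁ ⇒ ΔT = T₁(P₂/P₁ − 1) = 517·(1390/2770 − 1) = -257.6 K.
ΔU = (3.09)(20.79)(-257.6) = -16542 J.

Q ≈ -16.5 kJ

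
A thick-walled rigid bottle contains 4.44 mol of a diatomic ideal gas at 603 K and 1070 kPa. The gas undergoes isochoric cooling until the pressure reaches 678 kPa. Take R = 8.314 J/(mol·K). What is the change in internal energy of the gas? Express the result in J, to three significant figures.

ΔU ≈ -20400 J

Constant volume ⇒ W = 0, so Q = ΔU = nCᵥΔT with Cᵥ = 5R/2 = 20.79 J/(mol·K).
At constant V, T₂/T₁ = P₂/P₁ ⇒ ΔT = T₁(P₂/P₁ − 1) = 603·(678/1070 − 1) = -220.9 K.
ΔU = (4.44)(20.79)(-220.9) = -20387 J.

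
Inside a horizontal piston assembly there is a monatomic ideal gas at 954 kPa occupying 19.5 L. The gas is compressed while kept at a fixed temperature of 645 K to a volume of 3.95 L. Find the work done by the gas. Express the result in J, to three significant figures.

W ≈ -29700 J

Isothermal: W = nRT ln(V₂/V₁) = P₁V₁ ln(V₂/V₁).
P₁V₁ = (954 kPa)(19.5 L) = 18603 J.
W = 18603 × ln(3.95/19.5) = 18603 × -1.597
W_by_gas = -29703 J.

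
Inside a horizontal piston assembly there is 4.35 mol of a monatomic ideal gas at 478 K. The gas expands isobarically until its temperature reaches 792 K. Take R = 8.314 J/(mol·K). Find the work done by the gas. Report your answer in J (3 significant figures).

Isobaric: W = P ΔV = nR ΔT.
W = (4.35)(8.314)(792 − 478) = 11356 J.

W ≈ 11400 J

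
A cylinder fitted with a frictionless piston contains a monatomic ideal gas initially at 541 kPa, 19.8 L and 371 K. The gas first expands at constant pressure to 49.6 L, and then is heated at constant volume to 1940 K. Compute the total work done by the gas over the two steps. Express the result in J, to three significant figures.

Step 1 (isobaric): W = PΔV = (541 kPa)(49.6 − 19.8 L) = 16122 J.
Step 2 (isochoric): W = 0 (constant volume).
W_total = 16122 + 0 = 16122 J.

W_total ≈ 16100 J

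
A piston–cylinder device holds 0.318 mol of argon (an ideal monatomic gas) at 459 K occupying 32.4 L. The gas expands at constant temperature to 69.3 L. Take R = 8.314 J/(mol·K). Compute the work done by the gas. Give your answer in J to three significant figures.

W ≈ 923 J

Isothermal: W = nRT ln(V₂/V₁).
W = (0.318)(8.314)(459) × ln(69.3/32.4)
  = 1214 × 0.7603
W_by_gas = 922.6 J.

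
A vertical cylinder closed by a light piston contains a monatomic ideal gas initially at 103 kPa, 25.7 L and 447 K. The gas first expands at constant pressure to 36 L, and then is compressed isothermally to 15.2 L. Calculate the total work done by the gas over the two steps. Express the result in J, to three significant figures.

W_total ≈ -2140 J

Step 1 (isobaric): W = PΔV = (103 kPa)(36 − 25.7 L) = 1061 J.
After step 1: P = 103 kPa, V = 36 L, T = 626.1 K.
Step 2 (isothermal): W = P₁V₁ ln(V₂/V₁) = (3708) ln(15.2/36) = -3197 J.
W_total = 1061 − 3197 = -2136 J.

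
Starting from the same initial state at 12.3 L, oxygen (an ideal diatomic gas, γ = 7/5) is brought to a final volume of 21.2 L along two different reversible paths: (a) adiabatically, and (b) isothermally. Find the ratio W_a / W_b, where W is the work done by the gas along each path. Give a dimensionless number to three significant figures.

W_a / W_b ≈ 0.899

Path (a) adiabatic: W = P₁V₁(1 − (V₁/V₂)^(γ−1))/(γ−1) → W_a/(P₁V₁) = 0.4892.
Path (b) isothermal: W = P₁V₁ ln(V₂/V₁) → W_b/(P₁V₁) = 0.5444.
W_a / W_b = 0.4892 / 0.5444 = 0.8986.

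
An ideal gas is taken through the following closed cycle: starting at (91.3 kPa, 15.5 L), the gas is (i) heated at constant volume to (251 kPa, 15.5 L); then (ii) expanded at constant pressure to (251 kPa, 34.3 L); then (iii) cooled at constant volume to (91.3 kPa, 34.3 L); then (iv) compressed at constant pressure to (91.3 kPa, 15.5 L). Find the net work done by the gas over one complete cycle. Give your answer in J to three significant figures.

W_net ≈ 3000 J

Constant-volume legs do no work.
W(ii) = (251)(34.3 − 15.5) = 4719 J; W(iv) = (91.3)(15.5 − 34.3) = -1716 J.
W_net = 4719 − 1716 = 3002 J (the clockwise enclosed area).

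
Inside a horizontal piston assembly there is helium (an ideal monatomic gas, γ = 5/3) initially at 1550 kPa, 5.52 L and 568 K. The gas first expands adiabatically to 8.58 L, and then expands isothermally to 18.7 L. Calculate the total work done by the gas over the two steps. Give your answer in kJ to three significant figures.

Step 1 (adiabatic): W = (P₁V₁ − P₂V₂)/(γ−1) = (8556 − 6376)/0.667 = 3269 J.
After step 1: P = 743.2 kPa, V = 8.58 L, T = 423.3 K.
Step 2 (isothermal): W = P₁V₁ ln(V₂/V₁) = (6376) ln(18.7/8.58) = 4968 J.
W_total = 3269 + 4968 = 8237 J.

W_total ≈ 8.24 kJ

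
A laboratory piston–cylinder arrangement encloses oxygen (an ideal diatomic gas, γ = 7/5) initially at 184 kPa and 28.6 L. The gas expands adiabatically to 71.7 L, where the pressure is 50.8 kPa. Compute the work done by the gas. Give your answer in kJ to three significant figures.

Adiabatic: W = (P₁V₁ − P₂V₂)/(γ − 1) with γ = 7/5.
P₁V₁ = 5262 J, P₂V₂ = 3642 J.
W = (5262 − 3642) / 0.4 = 4050 J.

W ≈ 4.05 kJ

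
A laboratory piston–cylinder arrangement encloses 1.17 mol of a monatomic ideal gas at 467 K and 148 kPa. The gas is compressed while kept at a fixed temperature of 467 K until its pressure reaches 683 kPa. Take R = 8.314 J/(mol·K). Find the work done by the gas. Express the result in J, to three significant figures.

W ≈ -6950 J

Isothermal process: W = nRT ln(V₂/V₁) = nRT ln(P₁/P₂).
W = (1.17)(8.314)(467) × ln(148/683)
  = 4543 × ln(0.2167) = 4543 × -1.529
W_by_gas = -6947 J.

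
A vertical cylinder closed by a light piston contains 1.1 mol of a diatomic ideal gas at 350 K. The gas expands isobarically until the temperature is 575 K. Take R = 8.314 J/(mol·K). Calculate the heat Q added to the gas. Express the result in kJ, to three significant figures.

Q ≈ 7.20 kJ

Isobaric: W = nRΔT = (1.1)(8.314)(225) = 2058 J.
ΔU = nCᵥΔT with Cᵥ = 5R/2: ΔU = (1.1)(20.79)(225) = 5144 J.
Q = ΔU + W = 5144 + 2058 = 7202 J.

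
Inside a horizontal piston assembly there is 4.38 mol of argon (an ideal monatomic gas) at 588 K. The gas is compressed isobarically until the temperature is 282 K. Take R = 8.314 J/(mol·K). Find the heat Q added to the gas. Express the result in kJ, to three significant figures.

Q ≈ -27.9 kJ

Isobaric: W = nRΔT = (4.38)(8.314)(-306) = -11143 J.
ΔU = nCᵥΔT with Cᵥ = 3R/2: ΔU = (4.38)(12.47)(-306) = -16715 J.
Q = ΔU + W = -16715 − 11143 = -27858 J.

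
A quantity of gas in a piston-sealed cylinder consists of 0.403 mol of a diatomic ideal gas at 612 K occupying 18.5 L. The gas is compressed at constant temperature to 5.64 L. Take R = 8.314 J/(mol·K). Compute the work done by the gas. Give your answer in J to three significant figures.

W ≈ -2440 J

Isothermal: W = nRT ln(V₂/V₁).
W = (0.403)(8.314)(612) × ln(5.64/18.5)
  = 2051 × -1.188
W_by_gas = -2436 J.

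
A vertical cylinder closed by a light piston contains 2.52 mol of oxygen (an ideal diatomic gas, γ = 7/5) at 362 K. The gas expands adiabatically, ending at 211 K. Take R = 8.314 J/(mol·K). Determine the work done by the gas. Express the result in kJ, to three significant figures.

Adiabatic ⇒ Q = 0, so W_by = −ΔU = nCᵥ(T₁ − T₂).
Cᵥ = 5R/2 = 20.79 J/(mol·K).
W = (2.52)(20.79)(362 − 211) = 7909 J.

W ≈ 7.91 kJ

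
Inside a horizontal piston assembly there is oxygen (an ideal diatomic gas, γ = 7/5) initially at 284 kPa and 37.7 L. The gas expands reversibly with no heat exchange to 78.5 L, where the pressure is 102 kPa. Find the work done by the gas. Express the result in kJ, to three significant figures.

Adiabatic: W = (P₁V₁ − P₂V₂)/(γ − 1) with γ = 7/5.
P₁V₁ = 10707 J, P₂V₂ = 8007 J.
W = (10707 − 8007) / 0.4 = 6750 J.

W ≈ 6.75 kJ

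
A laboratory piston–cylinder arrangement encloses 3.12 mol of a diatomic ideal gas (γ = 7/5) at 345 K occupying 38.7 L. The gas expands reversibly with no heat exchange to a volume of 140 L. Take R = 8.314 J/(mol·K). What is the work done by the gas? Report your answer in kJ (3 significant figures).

Adiabatic: TV^(γ−1) = const with γ = 7/5.
T₂ = T₁ (V₁/V₂)^(γ−1) = 345 × (38.7/140)^0.4 = 345 × 0.5979 = 206.3 K.
W_by = nCᵥ(T₁ − T₂) = (3.12)(20.79)(345 − 206.3) = 8996 J.

W ≈ 9.00 kJ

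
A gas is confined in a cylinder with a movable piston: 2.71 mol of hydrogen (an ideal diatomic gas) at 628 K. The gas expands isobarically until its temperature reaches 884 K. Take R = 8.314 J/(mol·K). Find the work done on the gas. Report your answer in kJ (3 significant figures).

Isobaric: W = P ΔV = nR ΔT.
W = (2.71)(8.314)(884 − 628) = 5768 J.
Work on gas = −W_by = -5768 J.

W ≈ -5.77 kJ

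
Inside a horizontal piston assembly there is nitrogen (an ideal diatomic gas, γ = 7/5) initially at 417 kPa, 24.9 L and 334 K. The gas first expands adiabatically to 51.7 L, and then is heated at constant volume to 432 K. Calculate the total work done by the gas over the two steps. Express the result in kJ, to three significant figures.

Step 1 (adiabatic): W = (P₁V₁ − P₂V₂)/(γ−1) = (10383 − 7752)/0.4 = 6578 J.
Step 2 (isochoric): W = 0 (constant volume).
W_total = 6578 + 0 = 6578 J.

W_total ≈ 6.58 kJ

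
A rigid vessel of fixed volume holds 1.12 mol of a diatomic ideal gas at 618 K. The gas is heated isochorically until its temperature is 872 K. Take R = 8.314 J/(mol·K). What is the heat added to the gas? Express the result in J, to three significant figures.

Q ≈ 5910 J

Constant volume ⇒ W = 0, so Q = ΔU = nCᵥΔT with Cᵥ = 5R/2 = 20.79 J/(mol·K).
ΔU = (1.12)(20.79)(872 − 618) = 5913 J.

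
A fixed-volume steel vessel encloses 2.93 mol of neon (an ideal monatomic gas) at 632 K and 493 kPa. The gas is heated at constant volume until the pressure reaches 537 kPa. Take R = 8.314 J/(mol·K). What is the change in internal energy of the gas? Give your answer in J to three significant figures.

Constant volume ⇒ W = 0, so Q = ΔU = nCᵥΔT with Cᵥ = 3R/2 = 12.47 J/(mol·K).
At constant V, T₂/T₁ = P₂/P₁ ⇒ ΔT = T₁(P₂/P₁ − 1) = 632·(537/493 − 1) = 56.41 K.
ΔU = (2.93)(12.47)(56.41) = 2061 J.

ΔU ≈ 2060 J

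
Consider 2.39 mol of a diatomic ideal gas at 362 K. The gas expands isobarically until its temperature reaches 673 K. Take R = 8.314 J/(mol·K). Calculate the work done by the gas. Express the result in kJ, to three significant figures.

W ≈ 6.18 kJ

Isobaric: W = P ΔV = nR ΔT.
W = (2.39)(8.314)(673 − 362) = 6180 J.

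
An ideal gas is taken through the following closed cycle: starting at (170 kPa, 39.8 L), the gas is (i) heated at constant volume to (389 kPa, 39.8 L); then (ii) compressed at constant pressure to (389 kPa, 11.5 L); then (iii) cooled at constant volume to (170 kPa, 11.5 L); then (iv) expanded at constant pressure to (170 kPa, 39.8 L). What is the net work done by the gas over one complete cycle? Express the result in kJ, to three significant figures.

Constant-volume legs do no work.
W(ii) = (389)(11.5 − 39.8) = -11009 J; W(iv) = (170)(39.8 − 11.5) = 4811 J.
W_net = -11009 + 4811 = -6198 J (the counter-clockwise enclosed area).

W_net ≈ -6.20 kJ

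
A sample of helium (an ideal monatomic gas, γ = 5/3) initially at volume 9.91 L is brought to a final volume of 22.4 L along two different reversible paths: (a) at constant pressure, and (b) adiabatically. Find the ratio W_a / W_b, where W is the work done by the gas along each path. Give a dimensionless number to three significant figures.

Path (a) isobaric: W = P₁(V₂ − V₁) → W_a/(P₁V₁) = 1.26.
Path (b) adiabatic: W = P₁V₁(1 − (V₁/V₂)^(γ−1))/(γ−1) → W_b/(P₁V₁) = 0.6291.
W_a / W_b = 1.26 / 0.6291 = 2.003.

W_a / W_b ≈ 2.00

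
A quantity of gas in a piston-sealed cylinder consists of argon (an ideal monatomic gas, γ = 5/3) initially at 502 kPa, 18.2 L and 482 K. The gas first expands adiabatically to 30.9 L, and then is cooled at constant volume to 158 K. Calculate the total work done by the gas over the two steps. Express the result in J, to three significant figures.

Step 1 (adiabatic): W = (P₁V₁ − P₂V₂)/(γ−1) = (9136 − 6420)/0.667 = 4075 J.
Step 2 (isochoric): W = 0 (constant volume).
W_total = 4075 + 0 = 4075 J.

W_total ≈ 4070 J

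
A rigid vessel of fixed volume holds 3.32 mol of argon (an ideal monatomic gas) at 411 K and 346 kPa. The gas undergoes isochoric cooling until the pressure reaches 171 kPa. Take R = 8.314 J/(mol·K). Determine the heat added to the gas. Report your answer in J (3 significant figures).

Q ≈ -8610 J

Constant volume ⇒ W = 0, so Q = ΔU = nCᵥΔT with Cᵥ = 3R/2 = 12.47 J/(mol·K).
At constant V, T₂/T₁ = P₂/P₁ ⇒ ΔT = T₁(P₂/P₁ − 1) = 411·(171/346 − 1) = -207.9 K.
ΔU = (3.32)(12.47)(-207.9) = -8607 J.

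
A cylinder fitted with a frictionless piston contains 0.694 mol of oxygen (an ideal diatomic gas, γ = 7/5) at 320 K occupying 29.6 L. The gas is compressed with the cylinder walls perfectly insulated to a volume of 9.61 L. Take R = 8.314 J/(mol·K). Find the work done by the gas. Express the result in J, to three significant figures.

Adiabatic: TV^(γ−1) = const with γ = 7/5.
T₂ = T₁ (V₁/V₂)^(γ−1) = 320 × (29.6/9.61)^0.4 = 320 × 1.568 = 501.9 K.
W_by = nCᵥ(T₁ − T₂) = (0.694)(20.79)(320 − 501.9) = -2623 J.

W ≈ -2620 J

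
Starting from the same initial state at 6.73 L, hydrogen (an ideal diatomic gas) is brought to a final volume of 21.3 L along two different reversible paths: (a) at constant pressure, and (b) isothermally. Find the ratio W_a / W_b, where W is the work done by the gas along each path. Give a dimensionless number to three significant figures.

W_a / W_b ≈ 1.88

Path (a) isobaric: W = P₁(V₂ − V₁) → W_a/(P₁V₁) = 2.165.
Path (b) isothermal: W = P₁V₁ ln(V₂/V₁) → W_b/(P₁V₁) = 1.152.
W_a / W_b = 2.165 / 1.152 = 1.879.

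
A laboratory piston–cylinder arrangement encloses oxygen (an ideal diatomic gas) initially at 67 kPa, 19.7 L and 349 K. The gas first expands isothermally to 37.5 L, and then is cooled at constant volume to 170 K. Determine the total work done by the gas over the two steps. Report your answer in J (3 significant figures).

W_total ≈ 850 J

Step 1 (isothermal): W = P₁V₁ ln(V₂/V₁) = (1320) ln(37.5/19.7) = 849.6 J.
Step 2 (isochoric): W = 0 (constant volume).
W_total = 849.6 + 0 = 849.6 J.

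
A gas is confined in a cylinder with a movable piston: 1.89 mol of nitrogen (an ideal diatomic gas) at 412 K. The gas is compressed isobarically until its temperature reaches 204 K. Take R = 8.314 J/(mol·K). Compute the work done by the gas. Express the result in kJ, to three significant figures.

Isobaric: W = P ΔV = nR ΔT.
W = (1.89)(8.314)(204 − 412) = -3268 J.

W ≈ -3.27 kJ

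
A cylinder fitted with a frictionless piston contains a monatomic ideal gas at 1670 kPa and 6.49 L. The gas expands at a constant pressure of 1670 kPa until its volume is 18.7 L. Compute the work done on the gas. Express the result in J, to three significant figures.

Isobaric: W = P ΔV.
W = (1670 kPa)(18.7 − 6.49 L) = (1670)(12.21) = 20391 J.
Work on gas = −W_by = -20391 J.

W ≈ -20400 J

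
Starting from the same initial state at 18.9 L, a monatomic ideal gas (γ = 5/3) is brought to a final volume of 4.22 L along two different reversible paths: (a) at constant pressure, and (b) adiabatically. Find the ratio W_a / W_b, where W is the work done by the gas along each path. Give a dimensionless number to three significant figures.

W_a / W_b ≈ 0.302

Path (a) isobaric: W = P₁(V₂ − V₁) → W_a/(P₁V₁) = -0.7767.
Path (b) adiabatic: W = P₁V₁(1 − (V₁/V₂)^(γ−1))/(γ−1) → W_b/(P₁V₁) = -2.576.
W_a / W_b = -0.7767 / -2.576 = 0.3016.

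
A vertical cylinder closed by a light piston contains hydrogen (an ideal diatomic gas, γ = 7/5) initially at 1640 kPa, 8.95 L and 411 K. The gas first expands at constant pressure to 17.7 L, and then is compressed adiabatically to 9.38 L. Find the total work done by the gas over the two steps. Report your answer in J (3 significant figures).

W_total ≈ -6630 J

Step 1 (isobaric): W = PΔV = (1640 kPa)(17.7 − 8.95 L) = 14350 J.
After step 1: P = 1640 kPa, V = 17.7 L, T = 812.8 K.
Step 2 (adiabatic): W = (P₁V₁ − P₂V₂)/(γ−1) = (29028 − 37422)/0.4 = -20985 J.
W_total = 14350 − 20985 = -6635 J.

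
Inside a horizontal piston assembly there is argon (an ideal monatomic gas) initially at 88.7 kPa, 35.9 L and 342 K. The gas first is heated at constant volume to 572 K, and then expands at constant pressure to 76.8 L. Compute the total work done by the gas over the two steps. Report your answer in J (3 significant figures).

W_total ≈ 6070 J

Step 1 (isochoric): W = 0 (constant volume).
After step 1: P = 148.4 kPa (V unchanged).
Step 2 (isobaric): W = PΔV = (148.4 kPa)(76.8 − 35.9 L) = 6068 J.
W_total = 0 + 6068 = 6068 J.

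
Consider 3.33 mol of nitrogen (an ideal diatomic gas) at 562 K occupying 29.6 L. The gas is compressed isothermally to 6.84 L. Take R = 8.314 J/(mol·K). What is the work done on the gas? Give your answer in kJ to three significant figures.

Isothermal: W = nRT ln(V₂/V₁).
W = (3.33)(8.314)(562) × ln(6.84/29.6)
  = 15559 × -1.465
W_by_gas = -22794 J; work on gas = −W_by = 22794 J.

W ≈ 22.8 kJ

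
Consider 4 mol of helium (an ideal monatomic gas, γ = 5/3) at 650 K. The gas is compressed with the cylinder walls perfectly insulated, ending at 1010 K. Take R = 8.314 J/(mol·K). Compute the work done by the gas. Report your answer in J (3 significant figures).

W ≈ -18000 J

Adiabatic ⇒ Q = 0, so W_by = −ΔU = nCᵥ(T₁ − T₂).
Cᵥ = 3R/2 = 12.47 J/(mol·K).
W = (4)(12.47)(650 − 1010) = -17958 J.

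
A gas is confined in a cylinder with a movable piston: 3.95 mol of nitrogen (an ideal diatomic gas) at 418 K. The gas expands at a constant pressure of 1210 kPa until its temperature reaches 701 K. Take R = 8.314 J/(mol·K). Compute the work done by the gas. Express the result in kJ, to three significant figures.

W ≈ 9.29 kJ

Isobaric: W = P ΔV = nR ΔT.
W = (3.95)(8.314)(701 − 418) = 9294 J.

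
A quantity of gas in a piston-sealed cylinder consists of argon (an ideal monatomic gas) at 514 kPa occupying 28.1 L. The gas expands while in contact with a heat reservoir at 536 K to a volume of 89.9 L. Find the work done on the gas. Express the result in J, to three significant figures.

Isothermal: W = nRT ln(V₂/V₁) = P₁V₁ ln(V₂/V₁).
P₁V₁ = (514 kPa)(28.1 L) = 14443 J.
W = 14443 × ln(89.9/28.1) = 14443 × 1.163
W_by_gas = 16797 J; work on gas = −W_by = -16797 J.

W ≈ -16800 J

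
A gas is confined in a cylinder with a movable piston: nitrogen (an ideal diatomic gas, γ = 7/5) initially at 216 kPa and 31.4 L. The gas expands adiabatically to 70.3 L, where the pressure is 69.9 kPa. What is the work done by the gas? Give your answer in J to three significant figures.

W ≈ 4670 J

Adiabatic: W = (P₁V₁ − P₂V₂)/(γ − 1) with γ = 7/5.
P₁V₁ = 6782 J, P₂V₂ = 4914 J.
W = (6782 − 4914) / 0.4 = 4671 J.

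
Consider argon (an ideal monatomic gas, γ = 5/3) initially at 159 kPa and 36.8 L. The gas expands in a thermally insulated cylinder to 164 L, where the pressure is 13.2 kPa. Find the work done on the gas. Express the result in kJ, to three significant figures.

Adiabatic: W = (P₁V₁ − P₂V₂)/(γ − 1) with γ = 5/3.
P₁V₁ = 5851 J, P₂V₂ = 2165 J.
W = (5851 − 2165) / 0.6667 = 5530 J.
Work on gas = −W_by = -5530 J.

W ≈ -5.53 kJ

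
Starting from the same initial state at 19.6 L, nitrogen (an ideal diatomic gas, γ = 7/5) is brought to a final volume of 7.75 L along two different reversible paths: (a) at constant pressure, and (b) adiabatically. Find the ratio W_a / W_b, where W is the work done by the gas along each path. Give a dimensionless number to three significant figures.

Path (a) isobaric: W = P₁(V₂ − V₁) → W_a/(P₁V₁) = -0.6046.
Path (b) adiabatic: W = P₁V₁(1 − (V₁/V₂)^(γ−1))/(γ−1) → W_b/(P₁V₁) = -1.123.
W_a / W_b = -0.6046 / -1.123 = 0.5382.

W_a / W_b ≈ 0.538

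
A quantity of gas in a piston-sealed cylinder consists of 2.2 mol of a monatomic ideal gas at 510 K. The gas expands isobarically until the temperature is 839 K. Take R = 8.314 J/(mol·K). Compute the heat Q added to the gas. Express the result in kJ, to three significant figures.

Isobaric: W = nRΔT = (2.2)(8.314)(329) = 6018 J.
ΔU = nCᵥΔT with Cᵥ = 3R/2: ΔU = (2.2)(12.47)(329) = 9027 J.
Q = ΔU + W = 9027 + 6018 = 15044 J.

Q ≈ 15.0 kJ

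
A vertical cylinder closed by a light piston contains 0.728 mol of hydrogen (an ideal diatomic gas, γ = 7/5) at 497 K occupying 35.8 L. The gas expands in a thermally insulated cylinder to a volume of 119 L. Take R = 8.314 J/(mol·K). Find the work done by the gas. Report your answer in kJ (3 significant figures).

W ≈ 2.87 kJ

Adiabatic: TV^(γ−1) = const with γ = 7/5.
T₂ = T₁ (V₁/V₂)^(γ−1) = 497 × (35.8/119)^0.4 = 497 × 0.6185 = 307.4 K.
W_by = nCᵥ(T₁ − T₂) = (0.728)(20.79)(497 − 307.4) = 2869 J.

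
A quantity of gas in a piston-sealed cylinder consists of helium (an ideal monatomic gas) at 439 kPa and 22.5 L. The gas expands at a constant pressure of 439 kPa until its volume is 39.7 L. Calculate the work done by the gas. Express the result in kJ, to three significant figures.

Isobaric: W = P ΔV.
W = (439 kPa)(39.7 − 22.5 L) = (439)(17.2) = 7551 J.

W ≈ 7.55 kJ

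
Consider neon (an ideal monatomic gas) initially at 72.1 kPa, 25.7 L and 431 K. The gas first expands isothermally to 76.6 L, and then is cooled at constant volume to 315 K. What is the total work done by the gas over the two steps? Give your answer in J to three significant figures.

W_total ≈ 2020 J

Step 1 (isothermal): W = P₁V₁ ln(V₂/V₁) = (1853) ln(76.6/25.7) = 2024 J.
Step 2 (isochoric): W = 0 (constant volume).
W_total = 2024 + 0 = 2024 J.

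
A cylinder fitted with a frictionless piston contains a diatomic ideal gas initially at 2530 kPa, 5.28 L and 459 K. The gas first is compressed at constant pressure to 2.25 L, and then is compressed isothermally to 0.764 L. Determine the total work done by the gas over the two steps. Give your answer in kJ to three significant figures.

Step 1 (isobaric): W = PΔV = (2530 kPa)(2.25 − 5.28 L) = -7666 J.
After step 1: P = 2530 kPa, V = 2.25 L, T = 195.6 K.
Step 2 (isothermal): W = P₁V₁ ln(V₂/V₁) = (5692) ln(0.764/2.25) = -6149 J.
W_total = -7666 − 6149 = -13814 J.

W_total ≈ -13.8 kJ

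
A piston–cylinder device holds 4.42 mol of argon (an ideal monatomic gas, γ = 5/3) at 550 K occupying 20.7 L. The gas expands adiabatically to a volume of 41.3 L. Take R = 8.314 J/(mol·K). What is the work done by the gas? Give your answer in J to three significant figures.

W ≈ 11200 J

Adiabatic: TV^(γ−1) = const with γ = 5/3.
T₂ = T₁ (V₁/V₂)^(γ−1) = 550 × (20.7/41.3)^0.667 = 550 × 0.631 = 347 K.
W_by = nCᵥ(T₁ − T₂) = (4.42)(12.47)(550 − 347) = 11188 J.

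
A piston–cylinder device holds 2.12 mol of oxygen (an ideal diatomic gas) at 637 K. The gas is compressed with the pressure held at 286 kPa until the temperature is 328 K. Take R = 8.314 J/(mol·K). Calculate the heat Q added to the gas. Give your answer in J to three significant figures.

Isobaric: W = nRΔT = (2.12)(8.314)(-309) = -5446 J.
ΔU = nCᵥΔT with Cᵥ = 5R/2: ΔU = (2.12)(20.79)(-309) = -13616 J.
Q = ΔU + W = -13616 − 5446 = -19062 J.

Q ≈ -19100 J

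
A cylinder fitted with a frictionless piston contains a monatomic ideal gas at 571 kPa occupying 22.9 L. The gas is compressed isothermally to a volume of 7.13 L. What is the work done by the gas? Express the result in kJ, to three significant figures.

W ≈ -15.3 kJ

Isothermal: W = nRT ln(V₂/V₁) = P₁V₁ ln(V₂/V₁).
P₁V₁ = (571 kPa)(22.9 L) = 13076 J.
W = 13076 × ln(7.13/22.9) = 13076 × -1.167
W_by_gas = -15257 J.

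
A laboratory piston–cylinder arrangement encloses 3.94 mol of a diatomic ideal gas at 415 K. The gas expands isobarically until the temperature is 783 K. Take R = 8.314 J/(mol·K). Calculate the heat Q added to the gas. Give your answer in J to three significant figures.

Isobaric: W = nRΔT = (3.94)(8.314)(368) = 12055 J.
ΔU = nCᵥΔT with Cᵥ = 5R/2: ΔU = (3.94)(20.79)(368) = 30137 J.
Q = ΔU + W = 30137 + 12055 = 42191 J.

Q ≈ 42200 J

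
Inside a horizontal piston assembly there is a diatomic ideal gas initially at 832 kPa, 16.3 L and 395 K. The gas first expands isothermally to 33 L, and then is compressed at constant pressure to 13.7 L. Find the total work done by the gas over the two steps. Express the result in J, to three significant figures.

Step 1 (isothermal): W = P₁V₁ ln(V₂/V₁) = (13562) ln(33/16.3) = 9566 J.
After step 1: P = 411 kPa, V = 33 L, T = 395 K.
Step 2 (isobaric): W = PΔV = (411 kPa)(13.7 − 33 L) = -7931 J.
W_total = 9566 − 7931 = 1634 J.

W_total ≈ 1630 J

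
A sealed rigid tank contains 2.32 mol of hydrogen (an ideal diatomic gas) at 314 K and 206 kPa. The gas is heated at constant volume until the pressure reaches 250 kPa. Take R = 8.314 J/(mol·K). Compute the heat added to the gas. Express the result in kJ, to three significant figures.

Q ≈ 3.23 kJ

Constant volume ⇒ W = 0, so Q = ΔU = nCᵥΔT with Cᵥ = 5R/2 = 20.79 J/(mol·K).
At constant V, T₂/T₁ = P₂/P₁ ⇒ ΔT = T₁(P₂/P₁ − 1) = 314·(250/206 − 1) = 67.07 K.
ΔU = (2.32)(20.79)(67.07) = 3234 J.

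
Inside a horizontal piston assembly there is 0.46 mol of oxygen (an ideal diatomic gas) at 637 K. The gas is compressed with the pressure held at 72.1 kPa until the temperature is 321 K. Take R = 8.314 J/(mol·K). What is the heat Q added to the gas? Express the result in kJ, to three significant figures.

Isobaric: W = nRΔT = (0.46)(8.314)(-316) = -1209 J.
ΔU = nCᵥΔT with Cᵥ = 5R/2: ΔU = (0.46)(20.79)(-316) = -3021 J.
Q = ΔU + W = -3021 − 1209 = -4230 J.

Q ≈ -4.23 kJ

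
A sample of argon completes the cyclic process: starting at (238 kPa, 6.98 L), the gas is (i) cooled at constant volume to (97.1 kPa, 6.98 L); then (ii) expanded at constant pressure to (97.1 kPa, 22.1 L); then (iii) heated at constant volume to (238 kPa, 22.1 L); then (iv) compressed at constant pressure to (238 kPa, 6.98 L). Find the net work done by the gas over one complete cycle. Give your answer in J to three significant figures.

W_net ≈ -2130 J

Constant-volume legs do no work.
W(ii) = (97.1)(22.1 − 6.98) = 1468 J; W(iv) = (238)(6.98 − 22.1) = -3599 J.
W_net = 1468 − 3599 = -2130 J (the counter-clockwise enclosed area).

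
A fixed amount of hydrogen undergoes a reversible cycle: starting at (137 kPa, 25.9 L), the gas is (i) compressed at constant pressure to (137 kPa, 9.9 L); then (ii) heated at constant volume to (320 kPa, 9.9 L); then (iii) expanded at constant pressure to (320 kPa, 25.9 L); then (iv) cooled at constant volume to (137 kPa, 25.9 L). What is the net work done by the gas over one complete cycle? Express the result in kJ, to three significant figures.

Constant-volume legs do no work.
W(i) = (137)(9.9 − 25.9) = -2192 J; W(iii) = (320)(25.9 − 9.9) = 5120 J.
W_net = -2192 + 5120 = 2928 J (the clockwise enclosed area).

W_net ≈ 2.93 kJ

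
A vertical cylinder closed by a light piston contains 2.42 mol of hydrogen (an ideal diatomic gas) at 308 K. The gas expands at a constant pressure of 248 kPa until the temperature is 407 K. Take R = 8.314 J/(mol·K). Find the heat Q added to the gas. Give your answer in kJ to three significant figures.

Isobaric: W = nRΔT = (2.42)(8.314)(99) = 1992 J.
ΔU = nCᵥΔT with Cᵥ = 5R/2: ΔU = (2.42)(20.79)(99) = 4980 J.
Q = ΔU + W = 4980 + 1992 = 6972 J.

Q ≈ 6.97 kJ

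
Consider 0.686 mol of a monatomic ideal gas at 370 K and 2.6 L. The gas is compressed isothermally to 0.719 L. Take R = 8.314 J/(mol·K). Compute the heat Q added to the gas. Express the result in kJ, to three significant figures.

Q ≈ -2.71 kJ

Isothermal ⇒ ΔU = 0, so Q = W = nRT ln(V₂/V₁).
Q = (0.686)(8.314)(370) ln(0.719/2.6) = 2110 × -1.285 = -2713 J.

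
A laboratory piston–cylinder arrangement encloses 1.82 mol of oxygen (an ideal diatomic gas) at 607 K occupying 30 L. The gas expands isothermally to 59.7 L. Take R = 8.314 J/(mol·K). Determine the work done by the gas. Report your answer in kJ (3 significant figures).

W ≈ 6.32 kJ

Isothermal: W = nRT ln(V₂/V₁).
W = (1.82)(8.314)(607) × ln(59.7/30)
  = 9185 × 0.6881
W_by_gas = 6320 J.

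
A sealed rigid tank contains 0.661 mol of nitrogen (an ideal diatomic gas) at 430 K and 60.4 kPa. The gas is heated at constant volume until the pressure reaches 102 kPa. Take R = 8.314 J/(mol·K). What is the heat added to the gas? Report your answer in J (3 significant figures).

Constant volume ⇒ W = 0, so Q = ΔU = nCᵥΔT with Cᵥ = 5R/2 = 20.79 J/(mol·K).
At constant V, T₂/T₁ = P₂/P₁ ⇒ ΔT = T₁(P₂/P₁ − 1) = 430·(102/60.4 − 1) = 296.2 K.
ΔU = (0.661)(20.79)(296.2) = 4069 J.

Q ≈ 4070 J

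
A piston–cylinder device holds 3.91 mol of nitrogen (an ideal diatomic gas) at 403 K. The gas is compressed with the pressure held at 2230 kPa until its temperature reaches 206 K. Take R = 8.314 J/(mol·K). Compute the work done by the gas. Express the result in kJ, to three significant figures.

Isobaric: W = P ΔV = nR ΔT.
W = (3.91)(8.314)(206 − 403) = -6404 J.

W ≈ -6.40 kJ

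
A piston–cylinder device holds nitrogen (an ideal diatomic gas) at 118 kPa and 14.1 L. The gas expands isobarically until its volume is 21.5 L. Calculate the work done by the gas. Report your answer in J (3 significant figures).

W ≈ 873 J

Isobaric: W = P ΔV.
W = (118 kPa)(21.5 − 14.1 L) = (118)(7.4) = 873.2 J.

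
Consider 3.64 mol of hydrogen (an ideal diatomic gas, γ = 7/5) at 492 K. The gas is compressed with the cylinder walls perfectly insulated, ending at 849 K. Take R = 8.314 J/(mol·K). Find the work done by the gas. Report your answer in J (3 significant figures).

Adiabatic ⇒ Q = 0, so W_by = −ΔU = nCᵥ(T₁ − T₂).
Cᵥ = 5R/2 = 20.79 J/(mol·K).
W = (3.64)(20.79)(492 − 849) = -27010 J.

W ≈ -27000 J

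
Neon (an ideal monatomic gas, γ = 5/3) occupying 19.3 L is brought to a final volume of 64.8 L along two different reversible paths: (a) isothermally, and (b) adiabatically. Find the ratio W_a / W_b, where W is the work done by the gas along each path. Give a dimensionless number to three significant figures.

Path (a) isothermal: W = P₁V₁ ln(V₂/V₁) → W_a/(P₁V₁) = 1.211.
Path (b) adiabatic: W = P₁V₁(1 − (V₁/V₂)^(γ−1))/(γ−1) → W_b/(P₁V₁) = 0.831.
W_a / W_b = 1.211 / 0.831 = 1.457.

W_a / W_b ≈ 1.46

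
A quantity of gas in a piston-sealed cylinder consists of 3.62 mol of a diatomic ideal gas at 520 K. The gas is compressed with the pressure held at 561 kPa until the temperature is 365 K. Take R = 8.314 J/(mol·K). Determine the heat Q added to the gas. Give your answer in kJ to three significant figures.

Isobaric: W = nRΔT = (3.62)(8.314)(-155) = -4665 J.
ΔU = nCᵥΔT with Cᵥ = 5R/2: ΔU = (3.62)(20.79)(-155) = -11662 J.
Q = ΔU + W = -11662 − 4665 = -16327 J.

Q ≈ -16.3 kJ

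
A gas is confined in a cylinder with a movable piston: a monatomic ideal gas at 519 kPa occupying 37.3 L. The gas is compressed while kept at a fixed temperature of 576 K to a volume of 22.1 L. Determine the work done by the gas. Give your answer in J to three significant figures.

W ≈ -10100 J

Isothermal: W = nRT ln(V₂/V₁) = P₁V₁ ln(V₂/V₁).
P₁V₁ = (519 kPa)(37.3 L) = 19359 J.
W = 19359 × ln(22.1/37.3) = 19359 × -0.5234
W_by_gas = -10133 J.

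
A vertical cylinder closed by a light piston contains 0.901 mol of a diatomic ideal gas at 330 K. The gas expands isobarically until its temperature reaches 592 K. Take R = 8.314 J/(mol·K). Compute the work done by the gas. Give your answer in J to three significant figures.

Isobaric: W = P ΔV = nR ΔT.
W = (0.901)(8.314)(592 − 330) = 1963 J.

W ≈ 1960 J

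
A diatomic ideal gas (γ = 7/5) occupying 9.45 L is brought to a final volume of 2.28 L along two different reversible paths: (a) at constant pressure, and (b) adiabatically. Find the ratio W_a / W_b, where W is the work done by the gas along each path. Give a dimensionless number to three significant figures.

W_a / W_b ≈ 0.396

Path (a) isobaric: W = P₁(V₂ − V₁) → W_a/(P₁V₁) = -0.7587.
Path (b) adiabatic: W = P₁V₁(1 − (V₁/V₂)^(γ−1))/(γ−1) → W_b/(P₁V₁) = -1.915.
W_a / W_b = -0.7587 / -1.915 = 0.3962.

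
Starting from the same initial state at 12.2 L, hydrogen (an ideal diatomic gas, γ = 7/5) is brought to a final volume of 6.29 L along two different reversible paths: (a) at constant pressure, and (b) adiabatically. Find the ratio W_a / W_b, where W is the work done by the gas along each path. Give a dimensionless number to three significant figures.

Path (a) isobaric: W = P₁(V₂ − V₁) → W_a/(P₁V₁) = -0.4844.
Path (b) adiabatic: W = P₁V₁(1 − (V₁/V₂)^(γ−1))/(γ−1) → W_b/(P₁V₁) = -0.7585.
W_a / W_b = -0.4844 / -0.7585 = 0.6386.

W_a / W_b ≈ 0.639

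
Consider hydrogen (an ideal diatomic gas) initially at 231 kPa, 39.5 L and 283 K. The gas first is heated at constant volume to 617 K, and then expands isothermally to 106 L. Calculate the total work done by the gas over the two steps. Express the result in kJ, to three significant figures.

Step 1 (isochoric): W = 0 (constant volume).
After step 1: P = 503.6 kPa (V unchanged).
Step 2 (isothermal): W = P₁V₁ ln(V₂/V₁) = (19893) ln(106/39.5) = 19637 J.
W_total = 0 + 19637 = 19637 J.

W_total ≈ 19.6 kJ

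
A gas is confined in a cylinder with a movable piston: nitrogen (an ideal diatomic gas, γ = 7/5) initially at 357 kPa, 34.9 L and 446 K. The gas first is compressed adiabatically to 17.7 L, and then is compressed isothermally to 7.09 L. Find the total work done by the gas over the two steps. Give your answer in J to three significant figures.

Step 1 (adiabatic): W = (P₁V₁ − P₂V₂)/(γ−1) = (12459 − 16347)/0.4 = -9719 J.
After step 1: P = 923.6 kPa, V = 17.7 L, T = 585.2 K.
Step 2 (isothermal): W = P₁V₁ ln(V₂/V₁) = (16347) ln(7.09/17.7) = -14955 J.
W_total = -9719 − 14955 = -24674 J.

W_total ≈ -24700 J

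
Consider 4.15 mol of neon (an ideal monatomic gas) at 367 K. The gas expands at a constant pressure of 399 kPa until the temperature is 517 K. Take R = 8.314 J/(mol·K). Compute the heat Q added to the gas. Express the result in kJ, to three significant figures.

Isobaric: W = nRΔT = (4.15)(8.314)(150) = 5175 J.
ΔU = nCᵥΔT with Cᵥ = 3R/2: ΔU = (4.15)(12.47)(150) = 7763 J.
Q = ΔU + W = 7763 + 5175 = 12939 J.

Q ≈ 12.9 kJ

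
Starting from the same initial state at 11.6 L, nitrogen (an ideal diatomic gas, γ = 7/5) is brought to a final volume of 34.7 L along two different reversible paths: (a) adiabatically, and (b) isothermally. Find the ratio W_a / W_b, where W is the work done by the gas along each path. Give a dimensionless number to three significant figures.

Path (a) adiabatic: W = P₁V₁(1 − (V₁/V₂)^(γ−1))/(γ−1) → W_a/(P₁V₁) = 0.8872.
Path (b) isothermal: W = P₁V₁ ln(V₂/V₁) → W_b/(P₁V₁) = 1.096.
W_a / W_b = 0.8872 / 1.096 = 0.8096.

W_a / W_b ≈ 0.810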